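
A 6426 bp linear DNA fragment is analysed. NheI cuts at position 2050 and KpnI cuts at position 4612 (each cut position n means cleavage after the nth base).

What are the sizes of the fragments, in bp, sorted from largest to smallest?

2562, 2050, 1814 bp

Combined cut positions (sorted): 2050, 4612.
Linear molecule, 2 cuts → 3 fragments:
  2050 − 0 = 2050 bp
  4612 − 2050 = 2562 bp
  6426 − 4612 = 1814 bp
Sorted largest to smallest: 2562, 2050, 1814 bp.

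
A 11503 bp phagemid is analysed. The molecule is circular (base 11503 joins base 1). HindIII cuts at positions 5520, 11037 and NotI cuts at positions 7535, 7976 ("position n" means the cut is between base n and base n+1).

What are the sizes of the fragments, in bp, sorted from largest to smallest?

Combined cut positions (sorted): 5520, 7535, 7976, 11037.
Circular molecule, 4 cuts → 4 fragments:
  7535 − 5520 = 2015 bp
  7976 − 7535 = 441 bp
  11037 − 7976 = 3061 bp
  wrap: 11503 − 11037 + 5520 = 5986 bp
Sorted largest to smallest: 5986, 3061, 2015, 441 bp.

5986, 3061, 2015, 441 bp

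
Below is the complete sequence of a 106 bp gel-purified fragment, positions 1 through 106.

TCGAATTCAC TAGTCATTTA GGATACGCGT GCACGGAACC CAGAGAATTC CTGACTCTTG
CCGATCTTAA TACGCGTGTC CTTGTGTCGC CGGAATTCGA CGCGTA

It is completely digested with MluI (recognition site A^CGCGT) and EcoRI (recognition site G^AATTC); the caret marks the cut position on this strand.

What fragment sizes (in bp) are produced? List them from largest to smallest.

MluI sites (ACGCGT) start at positions 25, 72, 100.
MluI cuts after the first base of each site, so after positions 25, 72, 100.
EcoRI sites (GAATTC) start at positions 3, 45, 93.
EcoRI cuts after the first base of each site, so after positions 3, 45, 93.
Combined cut positions: 3, 25, 45, 72, 93, 100.
Linear molecule, 6 cuts → 7 fragments:
  1–3 → 3 bp
  4–25 → 22 bp
  26–45 → 20 bp
  46–72 → 27 bp
  73–93 → 21 bp
  94–100 → 7 bp
  101–106 → 6 bp
Sorted largest to smallest: 27, 22, 21, 20, 7, 6, 3 bp.

27, 22, 21, 20, 7, 6, 3 bp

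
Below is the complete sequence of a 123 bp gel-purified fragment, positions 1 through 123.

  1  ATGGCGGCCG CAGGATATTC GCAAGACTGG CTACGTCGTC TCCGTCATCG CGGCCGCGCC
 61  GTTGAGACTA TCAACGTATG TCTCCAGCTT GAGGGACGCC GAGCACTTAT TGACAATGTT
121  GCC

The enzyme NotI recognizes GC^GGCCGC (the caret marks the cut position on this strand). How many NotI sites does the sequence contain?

2

GCGGCCGC occurs starting at positions 4, 50.
NotI cuts at 2 sites.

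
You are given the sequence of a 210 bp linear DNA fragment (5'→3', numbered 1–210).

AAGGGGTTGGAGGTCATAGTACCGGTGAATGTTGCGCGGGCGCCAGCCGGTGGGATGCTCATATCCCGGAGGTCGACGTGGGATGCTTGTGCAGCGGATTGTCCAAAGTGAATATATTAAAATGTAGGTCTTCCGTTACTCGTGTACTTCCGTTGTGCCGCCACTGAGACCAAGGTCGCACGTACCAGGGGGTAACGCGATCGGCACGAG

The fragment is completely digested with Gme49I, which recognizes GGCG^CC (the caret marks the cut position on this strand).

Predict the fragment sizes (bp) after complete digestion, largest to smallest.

168, 42 bp

The Gme49I site (GGCGCC) starts at position 39.
Gme49I cuts after base 4 of each site, so after position 42.
Linear molecule, 1 cut → 2 fragments:
  1–42 → 42 bp
  43–210 → 168 bp
Sorted largest to smallest: 168, 42 bp.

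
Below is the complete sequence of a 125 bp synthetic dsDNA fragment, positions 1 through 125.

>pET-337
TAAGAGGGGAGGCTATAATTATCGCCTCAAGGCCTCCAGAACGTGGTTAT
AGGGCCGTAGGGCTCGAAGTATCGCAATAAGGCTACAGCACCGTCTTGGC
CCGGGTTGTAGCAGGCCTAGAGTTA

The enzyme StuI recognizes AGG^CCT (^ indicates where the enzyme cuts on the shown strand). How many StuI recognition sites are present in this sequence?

AGGCCT occurs starting at positions 30, 113.
StuI cuts at 2 sites.

2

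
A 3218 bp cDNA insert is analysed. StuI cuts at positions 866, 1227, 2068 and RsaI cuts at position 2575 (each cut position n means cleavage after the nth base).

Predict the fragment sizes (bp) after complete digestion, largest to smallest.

866, 841, 643, 507, 361 bp

Combined cut positions (sorted): 866, 1227, 2068, 2575.
Linear molecule, 4 cuts → 5 fragments:
  866 − 0 = 866 bp
  1227 − 866 = 361 bp
  2068 − 1227 = 841 bp
  2575 − 2068 = 507 bp
  3218 − 2575 = 643 bp
Sorted largest to smallest: 866, 841, 643, 507, 361 bp.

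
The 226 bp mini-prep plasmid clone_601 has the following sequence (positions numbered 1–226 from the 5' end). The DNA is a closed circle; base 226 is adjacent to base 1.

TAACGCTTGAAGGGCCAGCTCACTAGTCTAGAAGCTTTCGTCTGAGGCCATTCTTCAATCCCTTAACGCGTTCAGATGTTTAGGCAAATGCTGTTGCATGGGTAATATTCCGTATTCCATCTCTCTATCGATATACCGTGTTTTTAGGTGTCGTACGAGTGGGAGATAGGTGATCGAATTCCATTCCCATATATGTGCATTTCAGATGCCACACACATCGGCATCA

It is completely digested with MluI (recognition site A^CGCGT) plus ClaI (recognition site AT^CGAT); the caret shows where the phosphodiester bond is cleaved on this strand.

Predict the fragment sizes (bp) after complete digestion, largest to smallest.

The MluI site (ACGCGT) starts at position 66.
MluI cuts after the first base of each site, so after position 66.
The ClaI site (ATCGAT) starts at position 127.
ClaI cuts after base 2 of each site, so after position 128.
Combined cut positions: 66, 128.
Circular molecule, 2 cuts → 2 fragments:
  67–128 → 62 bp
  129–226 then 1–66 → 98 + 66 = 164 bp
Sorted largest to smallest: 164, 62 bp.

164, 62 bp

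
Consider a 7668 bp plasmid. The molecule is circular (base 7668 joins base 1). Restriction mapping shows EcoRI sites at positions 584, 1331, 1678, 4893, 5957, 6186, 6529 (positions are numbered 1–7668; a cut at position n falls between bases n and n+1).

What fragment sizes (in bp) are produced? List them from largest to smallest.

3215, 1723, 1064, 747, 347, 343, 229 bp

Circular molecule, 7 cuts → 7 fragments:
  1331 − 584 = 747 bp
  1678 − 1331 = 347 bp
  4893 − 1678 = 3215 bp
  5957 − 4893 = 1064 bp
  6186 − 5957 = 229 bp
  6529 − 6186 = 343 bp
  wrap: 7668 − 6529 + 584 = 1723 bp
Sorted largest to smallest: 3215, 1723, 1064, 747, 347, 343, 229 bp.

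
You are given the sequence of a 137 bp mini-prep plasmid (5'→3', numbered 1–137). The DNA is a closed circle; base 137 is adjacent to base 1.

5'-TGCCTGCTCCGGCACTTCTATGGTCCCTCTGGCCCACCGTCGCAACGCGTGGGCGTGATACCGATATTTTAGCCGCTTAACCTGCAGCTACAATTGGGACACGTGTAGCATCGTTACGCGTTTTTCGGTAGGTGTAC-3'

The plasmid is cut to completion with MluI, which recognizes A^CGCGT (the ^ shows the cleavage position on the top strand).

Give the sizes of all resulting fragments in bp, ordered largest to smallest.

MluI sites (ACGCGT) start at positions 45, 116.
MluI cuts after the first base of each site, so after positions 45, 116.
Circular molecule, 2 cuts → 2 fragments:
  46–116 → 71 bp
  117–137 then 1–45 → 21 + 45 = 66 bp
Sorted largest to smallest: 71, 66 bp.

71, 66 bp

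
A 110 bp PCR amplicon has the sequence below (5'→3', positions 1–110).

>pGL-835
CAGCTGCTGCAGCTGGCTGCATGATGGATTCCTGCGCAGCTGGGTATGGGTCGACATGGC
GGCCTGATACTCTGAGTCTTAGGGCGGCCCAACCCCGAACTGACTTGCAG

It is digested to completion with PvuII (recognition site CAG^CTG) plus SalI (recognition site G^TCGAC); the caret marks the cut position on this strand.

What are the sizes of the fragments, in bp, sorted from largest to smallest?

PvuII sites (CAGCTG) start at positions 1, 10, 37.
PvuII cuts after base 3 of each site, so after positions 3, 12, 39.
The SalI site (GTCGAC) starts at position 50.
SalI cuts after the first base of each site, so after position 50.
Combined cut positions: 3, 12, 39, 50.
Linear molecule, 4 cuts → 5 fragments:
  1–3 → 3 bp
  4–12 → 9 bp
  13–39 → 27 bp
  40–50 → 11 bp
  51–110 → 60 bp
Sorted largest to smallest: 60, 27, 11, 9, 3 bp.

60, 27, 11, 9, 3 bp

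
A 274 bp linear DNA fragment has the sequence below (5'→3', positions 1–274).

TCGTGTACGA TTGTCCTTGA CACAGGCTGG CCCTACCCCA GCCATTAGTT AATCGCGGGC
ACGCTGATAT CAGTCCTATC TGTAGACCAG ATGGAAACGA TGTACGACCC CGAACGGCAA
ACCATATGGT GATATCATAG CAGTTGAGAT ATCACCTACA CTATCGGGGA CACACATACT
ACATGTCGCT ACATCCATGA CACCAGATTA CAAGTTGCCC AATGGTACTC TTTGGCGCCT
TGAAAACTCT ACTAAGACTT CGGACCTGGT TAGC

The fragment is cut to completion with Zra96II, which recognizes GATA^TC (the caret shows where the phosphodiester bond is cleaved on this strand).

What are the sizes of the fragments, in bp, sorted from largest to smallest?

Zra96II sites (GATATC) start at positions 66, 131, 148.
Zra96II cuts after base 4 of each site, so after positions 69, 134, 151.
Linear molecule, 3 cuts → 4 fragments:
  1–69 → 69 bp
  70–134 → 65 bp
  135–151 → 17 bp
  152–274 → 123 bp
Sorted largest to smallest: 123, 69, 65, 17 bp.

123, 69, 65, 17 bp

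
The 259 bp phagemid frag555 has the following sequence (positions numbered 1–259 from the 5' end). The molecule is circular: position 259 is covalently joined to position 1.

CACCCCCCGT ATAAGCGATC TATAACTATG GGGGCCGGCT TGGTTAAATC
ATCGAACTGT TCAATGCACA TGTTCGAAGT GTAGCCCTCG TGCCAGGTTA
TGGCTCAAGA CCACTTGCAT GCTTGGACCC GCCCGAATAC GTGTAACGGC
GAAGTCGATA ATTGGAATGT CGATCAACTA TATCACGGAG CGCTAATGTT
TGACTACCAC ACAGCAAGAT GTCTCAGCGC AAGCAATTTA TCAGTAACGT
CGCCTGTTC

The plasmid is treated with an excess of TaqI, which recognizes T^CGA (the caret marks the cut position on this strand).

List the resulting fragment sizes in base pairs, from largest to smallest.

141, 81, 22, 15 bp

TaqI sites (TCGA) start at positions 52, 74, 155, 170.
TaqI cuts after the first base of each site, so after positions 52, 74, 155, 170.
Circular molecule, 4 cuts → 4 fragments:
  53–74 → 22 bp
  75–155 → 81 bp
  156–170 → 15 bp
  171–259 then 1–52 → 89 + 52 = 141 bp
Sorted largest to smallest: 141, 81, 22, 15 bp.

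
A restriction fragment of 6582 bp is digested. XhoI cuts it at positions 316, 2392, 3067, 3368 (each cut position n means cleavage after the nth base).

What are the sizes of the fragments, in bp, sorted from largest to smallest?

Linear molecule, 4 cuts → 5 fragments:
  316 − 0 = 316 bp
  2392 − 316 = 2076 bp
  3067 − 2392 = 675 bp
  3368 − 3067 = 301 bp
  6582 − 3368 = 3214 bp
Sorted largest to smallest: 3214, 2076, 675, 316, 301 bp.

3214, 2076, 675, 316, 301 bp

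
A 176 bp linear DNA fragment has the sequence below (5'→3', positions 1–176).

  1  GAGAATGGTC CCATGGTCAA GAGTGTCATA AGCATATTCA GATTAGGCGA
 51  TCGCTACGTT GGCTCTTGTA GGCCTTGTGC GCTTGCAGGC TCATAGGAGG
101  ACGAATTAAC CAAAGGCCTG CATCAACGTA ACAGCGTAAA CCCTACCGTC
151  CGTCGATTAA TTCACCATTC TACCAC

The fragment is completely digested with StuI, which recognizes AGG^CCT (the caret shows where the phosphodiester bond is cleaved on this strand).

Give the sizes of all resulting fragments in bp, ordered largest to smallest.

72, 60, 44 bp

StuI sites (AGGCCT) start at positions 70, 114.
StuI cuts after base 3 of each site, so after positions 72, 116.
Linear molecule, 2 cuts → 3 fragments:
  1–72 → 72 bp
  73–116 → 44 bp
  117–176 → 60 bp
Sorted largest to smallest: 72, 60, 44 bp.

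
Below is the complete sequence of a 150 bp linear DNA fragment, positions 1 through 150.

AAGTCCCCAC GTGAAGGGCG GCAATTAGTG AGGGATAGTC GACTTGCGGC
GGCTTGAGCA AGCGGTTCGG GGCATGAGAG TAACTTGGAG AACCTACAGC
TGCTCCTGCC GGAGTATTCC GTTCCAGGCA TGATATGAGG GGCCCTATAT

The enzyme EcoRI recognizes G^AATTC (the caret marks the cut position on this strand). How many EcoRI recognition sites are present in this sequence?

No occurrence of GAATTC is present in the sequence.
EcoRI does not cut: 0 sites.

0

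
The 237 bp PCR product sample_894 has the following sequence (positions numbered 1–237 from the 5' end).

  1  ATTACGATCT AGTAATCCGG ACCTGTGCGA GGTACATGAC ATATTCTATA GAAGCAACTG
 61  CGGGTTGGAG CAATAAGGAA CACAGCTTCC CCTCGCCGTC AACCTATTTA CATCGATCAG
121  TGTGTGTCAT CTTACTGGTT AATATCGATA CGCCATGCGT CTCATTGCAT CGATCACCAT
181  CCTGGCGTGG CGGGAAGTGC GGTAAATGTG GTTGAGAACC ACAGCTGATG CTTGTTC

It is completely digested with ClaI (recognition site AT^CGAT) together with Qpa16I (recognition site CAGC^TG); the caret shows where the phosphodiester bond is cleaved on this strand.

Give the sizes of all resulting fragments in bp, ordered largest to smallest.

113, 55, 32, 25, 12 bp

ClaI sites (ATCGAT) start at positions 112, 144, 169.
ClaI cuts after base 2 of each site, so after positions 113, 145, 170.
The Qpa16I site (CAGCTG) starts at position 222.
Qpa16I cuts after base 4 of each site, so after position 225.
Combined cut positions: 113, 145, 170, 225.
Linear molecule, 4 cuts → 5 fragments:
  1–113 → 113 bp
  114–145 → 32 bp
  146–170 → 25 bp
  171–225 → 55 bp
  226–237 → 12 bp
Sorted largest to smallest: 113, 55, 32, 25, 12 bp.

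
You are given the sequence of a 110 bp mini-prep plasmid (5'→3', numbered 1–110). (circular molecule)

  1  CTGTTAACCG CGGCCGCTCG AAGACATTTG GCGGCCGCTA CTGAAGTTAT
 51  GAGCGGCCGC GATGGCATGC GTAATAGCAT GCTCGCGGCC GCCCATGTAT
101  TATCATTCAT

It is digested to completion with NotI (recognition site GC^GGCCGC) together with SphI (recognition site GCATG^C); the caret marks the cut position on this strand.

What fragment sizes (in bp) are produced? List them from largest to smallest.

NotI sites (GCGGCCGC) start at positions 10, 31, 53, 85.
NotI cuts after base 2 of each site, so after positions 11, 32, 54, 86.
SphI sites (GCATGC) start at positions 65, 77.
SphI cuts after base 5 of each site (before the last base), so after positions 69, 81.
Combined cut positions: 11, 32, 54, 69, 81, 86.
Circular molecule, 6 cuts → 6 fragments:
  12–32 → 21 bp
  33–54 → 22 bp
  55–69 → 15 bp
  70–81 → 12 bp
  82–86 → 5 bp
  87–110 then 1–11 → 24 + 11 = 35 bp
Sorted largest to smallest: 35, 22, 21, 15, 12, 5 bp.

35, 22, 21, 15, 12, 5 bp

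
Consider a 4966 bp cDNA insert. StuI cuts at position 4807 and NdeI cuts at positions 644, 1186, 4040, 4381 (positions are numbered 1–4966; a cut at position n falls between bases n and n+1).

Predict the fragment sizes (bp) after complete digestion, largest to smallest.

Combined cut positions (sorted): 644, 1186, 4040, 4381, 4807.
Linear molecule, 5 cuts → 6 fragments:
  644 − 0 = 644 bp
  1186 − 644 = 542 bp
  4040 − 1186 = 2854 bp
  4381 − 4040 = 341 bp
  4807 − 4381 = 426 bp
  4966 − 4807 = 159 bp
Sorted largest to smallest: 2854, 644, 542, 426, 341, 159 bp.

2854, 644, 542, 426, 341, 159 bp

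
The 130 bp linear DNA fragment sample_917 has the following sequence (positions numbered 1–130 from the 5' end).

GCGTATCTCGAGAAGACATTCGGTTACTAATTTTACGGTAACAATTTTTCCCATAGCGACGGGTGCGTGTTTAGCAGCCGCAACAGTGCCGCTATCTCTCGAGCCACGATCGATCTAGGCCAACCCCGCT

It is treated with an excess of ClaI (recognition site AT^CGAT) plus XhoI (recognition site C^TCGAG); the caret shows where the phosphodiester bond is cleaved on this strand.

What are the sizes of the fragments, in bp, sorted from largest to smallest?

91, 20, 12, 7 bp

The ClaI site (ATCGAT) starts at position 109.
ClaI cuts after base 2 of each site, so after position 110.
XhoI sites (CTCGAG) start at positions 7, 98.
XhoI cuts after the first base of each site, so after positions 7, 98.
Combined cut positions: 7, 98, 110.
Linear molecule, 3 cuts → 4 fragments:
  1–7 → 7 bp
  8–98 → 91 bp
  99–110 → 12 bp
  111–130 → 20 bp
Sorted largest to smallest: 91, 20, 12, 7 bp.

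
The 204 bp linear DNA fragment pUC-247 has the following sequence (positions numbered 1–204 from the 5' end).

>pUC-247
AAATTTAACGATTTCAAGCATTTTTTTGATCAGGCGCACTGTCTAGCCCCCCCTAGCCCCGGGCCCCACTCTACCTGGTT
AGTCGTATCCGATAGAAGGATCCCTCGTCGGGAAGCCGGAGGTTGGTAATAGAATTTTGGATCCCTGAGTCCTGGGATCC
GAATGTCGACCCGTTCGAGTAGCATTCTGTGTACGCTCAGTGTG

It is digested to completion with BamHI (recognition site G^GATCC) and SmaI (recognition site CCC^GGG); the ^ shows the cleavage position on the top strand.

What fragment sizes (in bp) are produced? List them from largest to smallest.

60, 49, 41, 38, 16 bp

BamHI sites (GGATCC) start at positions 98, 139, 155.
BamHI cuts after the first base of each site, so after positions 98, 139, 155.
The SmaI site (CCCGGG) starts at position 58.
SmaI cuts after base 3 of each site, so after position 60.
Combined cut positions: 60, 98, 139, 155.
Linear molecule, 4 cuts → 5 fragments:
  1–60 → 60 bp
  61–98 → 38 bp
  99–139 → 41 bp
  140–155 → 16 bp
  156–204 → 49 bp
Sorted largest to smallest: 60, 49, 41, 38, 16 bp.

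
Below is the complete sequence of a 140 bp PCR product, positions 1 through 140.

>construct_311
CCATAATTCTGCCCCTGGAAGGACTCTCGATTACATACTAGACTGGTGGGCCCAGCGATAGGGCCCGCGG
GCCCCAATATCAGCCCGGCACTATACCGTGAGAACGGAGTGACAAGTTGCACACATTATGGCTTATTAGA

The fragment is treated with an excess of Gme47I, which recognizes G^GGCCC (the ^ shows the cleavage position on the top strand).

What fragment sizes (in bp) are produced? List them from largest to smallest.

71, 48, 13, 8 bp

Gme47I sites (GGGCCC) start at positions 48, 61, 69.
Gme47I cuts after the first base of each site, so after positions 48, 61, 69.
Linear molecule, 3 cuts → 4 fragments:
  1–48 → 48 bp
  49–61 → 13 bp
  62–69 → 8 bp
  70–140 → 71 bp
Sorted largest to smallest: 71, 48, 13, 8 bp.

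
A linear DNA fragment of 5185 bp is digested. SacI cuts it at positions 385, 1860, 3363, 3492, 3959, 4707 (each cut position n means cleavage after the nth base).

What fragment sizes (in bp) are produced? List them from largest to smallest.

1503, 1475, 748, 478, 467, 385, 129 bp

Linear molecule, 6 cuts → 7 fragments:
  385 − 0 = 385 bp
  1860 − 385 = 1475 bp
  3363 − 1860 = 1503 bp
  3492 − 3363 = 129 bp
  3959 − 3492 = 467 bp
  4707 − 3959 = 748 bp
  5185 − 4707 = 478 bp
Sorted largest to smallest: 1503, 1475, 748, 478, 467, 385, 129 bp.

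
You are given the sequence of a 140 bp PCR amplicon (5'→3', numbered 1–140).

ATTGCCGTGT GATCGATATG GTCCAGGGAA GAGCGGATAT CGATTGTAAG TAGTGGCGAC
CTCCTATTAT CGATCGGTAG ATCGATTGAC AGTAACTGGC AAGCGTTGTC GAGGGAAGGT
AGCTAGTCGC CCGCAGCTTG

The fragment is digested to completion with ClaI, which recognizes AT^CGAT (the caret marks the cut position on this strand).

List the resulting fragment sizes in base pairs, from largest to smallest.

58, 30, 27, 13, 12 bp

ClaI sites (ATCGAT) start at positions 12, 39, 69, 81.
ClaI cuts after base 2 of each site, so after positions 13, 40, 70, 82.
Linear molecule, 4 cuts → 5 fragments:
  1–13 → 13 bp
  14–40 → 27 bp
  41–70 → 30 bp
  71–82 → 12 bp
  83–140 → 58 bp
Sorted largest to smallest: 58, 30, 27, 13, 12 bp.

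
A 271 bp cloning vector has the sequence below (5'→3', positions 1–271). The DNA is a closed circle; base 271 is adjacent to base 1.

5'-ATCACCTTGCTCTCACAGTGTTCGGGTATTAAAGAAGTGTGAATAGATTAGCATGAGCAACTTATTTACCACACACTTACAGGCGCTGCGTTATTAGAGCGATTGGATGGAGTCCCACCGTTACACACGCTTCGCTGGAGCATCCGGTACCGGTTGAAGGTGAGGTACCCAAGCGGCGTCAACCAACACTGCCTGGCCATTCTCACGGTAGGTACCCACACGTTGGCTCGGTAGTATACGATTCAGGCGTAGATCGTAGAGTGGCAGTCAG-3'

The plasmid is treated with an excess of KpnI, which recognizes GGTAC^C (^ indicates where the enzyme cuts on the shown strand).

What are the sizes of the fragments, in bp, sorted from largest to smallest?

206, 47, 18 bp

KpnI sites (GGTACC) start at positions 146, 164, 211.
KpnI cuts after base 5 of each site (before the last base), so after positions 150, 168, 215.
Circular molecule, 3 cuts → 3 fragments:
  151–168 → 18 bp
  169–215 → 47 bp
  216–271 then 1–150 → 56 + 150 = 206 bp
Sorted largest to smallest: 206, 47, 18 bp.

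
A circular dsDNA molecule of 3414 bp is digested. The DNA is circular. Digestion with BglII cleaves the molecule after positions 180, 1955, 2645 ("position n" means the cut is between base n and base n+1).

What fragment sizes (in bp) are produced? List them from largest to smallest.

1775, 949, 690 bp

Circular molecule, 3 cuts → 3 fragments:
  1955 − 180 = 1775 bp
  2645 − 1955 = 690 bp
  wrap: 3414 − 2645 + 180 = 949 bp
Sorted largest to smallest: 1775, 949, 690 bp.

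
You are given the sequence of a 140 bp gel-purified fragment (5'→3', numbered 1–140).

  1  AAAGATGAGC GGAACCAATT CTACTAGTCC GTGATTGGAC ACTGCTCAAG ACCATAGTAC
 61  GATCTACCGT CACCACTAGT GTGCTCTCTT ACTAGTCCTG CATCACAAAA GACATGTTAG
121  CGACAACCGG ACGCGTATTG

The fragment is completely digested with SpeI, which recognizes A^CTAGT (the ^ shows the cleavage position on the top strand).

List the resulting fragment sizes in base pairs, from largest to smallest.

52, 49, 23, 16 bp

SpeI sites (ACTAGT) start at positions 23, 75, 91.
SpeI cuts after the first base of each site, so after positions 23, 75, 91.
Linear molecule, 3 cuts → 4 fragments:
  1–23 → 23 bp
  24–75 → 52 bp
  76–91 → 16 bp
  92–140 → 49 bp
Sorted largest to smallest: 52, 49, 23, 16 bp.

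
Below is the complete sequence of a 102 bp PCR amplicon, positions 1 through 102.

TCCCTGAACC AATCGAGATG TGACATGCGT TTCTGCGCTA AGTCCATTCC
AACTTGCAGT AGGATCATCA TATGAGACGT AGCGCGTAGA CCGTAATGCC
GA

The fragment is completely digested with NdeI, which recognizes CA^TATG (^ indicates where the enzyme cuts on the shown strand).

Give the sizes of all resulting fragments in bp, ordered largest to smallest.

The NdeI site (CATATG) starts at position 69.
NdeI cuts after base 2 of each site, so after position 70.
Linear molecule, 1 cut → 2 fragments:
  1–70 → 70 bp
  71–102 → 32 bp
Sorted largest to smallest: 70, 32 bp.

70, 32 bp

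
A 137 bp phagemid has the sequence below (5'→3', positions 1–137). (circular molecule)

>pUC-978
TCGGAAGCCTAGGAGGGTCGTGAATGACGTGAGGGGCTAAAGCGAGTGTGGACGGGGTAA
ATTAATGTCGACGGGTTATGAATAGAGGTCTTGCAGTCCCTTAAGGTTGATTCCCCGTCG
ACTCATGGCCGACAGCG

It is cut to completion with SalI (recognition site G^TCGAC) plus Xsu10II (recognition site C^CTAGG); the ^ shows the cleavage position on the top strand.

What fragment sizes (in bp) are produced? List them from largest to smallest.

59, 50, 28 bp

SalI sites (GTCGAC) start at positions 67, 117.
SalI cuts after the first base of each site, so after positions 67, 117.
The Xsu10II site (CCTAGG) starts at position 8.
Xsu10II cuts after the first base of each site, so after position 8.
Combined cut positions: 8, 67, 117.
Circular molecule, 3 cuts → 3 fragments:
  9–67 → 59 bp
  68–117 → 50 bp
  118–137 then 1–8 → 20 + 8 = 28 bp
Sorted largest to smallest: 59, 50, 28 bp.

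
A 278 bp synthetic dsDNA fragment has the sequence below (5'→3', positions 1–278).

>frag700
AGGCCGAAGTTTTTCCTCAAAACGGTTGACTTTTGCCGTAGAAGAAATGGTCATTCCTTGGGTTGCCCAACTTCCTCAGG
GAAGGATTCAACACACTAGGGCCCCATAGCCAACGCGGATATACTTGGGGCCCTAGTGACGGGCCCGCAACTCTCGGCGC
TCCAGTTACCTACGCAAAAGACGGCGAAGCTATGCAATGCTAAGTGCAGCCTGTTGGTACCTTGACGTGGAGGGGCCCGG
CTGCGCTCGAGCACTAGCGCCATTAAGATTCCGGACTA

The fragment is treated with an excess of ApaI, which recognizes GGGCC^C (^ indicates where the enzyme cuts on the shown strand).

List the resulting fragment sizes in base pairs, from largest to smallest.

ApaI sites (GGGCCC) start at positions 99, 128, 141, 233.
ApaI cuts after base 5 of each site (before the last base), so after positions 103, 132, 145, 237.
Linear molecule, 4 cuts → 5 fragments:
  1–103 → 103 bp
  104–132 → 29 bp
  133–145 → 13 bp
  146–237 → 92 bp
  238–278 → 41 bp
Sorted largest to smallest: 103, 92, 41, 29, 13 bp.

103, 92, 41, 29, 13 bp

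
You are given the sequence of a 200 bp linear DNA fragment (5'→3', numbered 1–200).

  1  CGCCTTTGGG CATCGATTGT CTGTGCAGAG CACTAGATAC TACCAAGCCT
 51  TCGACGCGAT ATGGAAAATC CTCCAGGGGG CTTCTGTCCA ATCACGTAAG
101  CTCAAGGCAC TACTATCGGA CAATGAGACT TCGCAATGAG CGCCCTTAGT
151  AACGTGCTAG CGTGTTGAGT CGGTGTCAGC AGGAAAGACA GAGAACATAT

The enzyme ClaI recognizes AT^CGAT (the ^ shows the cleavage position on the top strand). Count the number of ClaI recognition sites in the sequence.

1

ATCGAT occurs starting at position 12.
ClaI cuts at 1 site.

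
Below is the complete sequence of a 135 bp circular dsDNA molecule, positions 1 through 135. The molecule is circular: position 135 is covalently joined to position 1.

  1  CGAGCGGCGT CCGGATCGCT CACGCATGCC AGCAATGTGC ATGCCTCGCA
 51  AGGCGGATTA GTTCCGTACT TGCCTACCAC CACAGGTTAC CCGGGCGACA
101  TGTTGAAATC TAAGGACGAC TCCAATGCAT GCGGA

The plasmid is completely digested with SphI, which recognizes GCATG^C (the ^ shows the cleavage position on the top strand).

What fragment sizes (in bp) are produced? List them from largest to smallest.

88, 32, 15 bp

SphI sites (GCATGC) start at positions 24, 39, 127.
SphI cuts after base 5 of each site (before the last base), so after positions 28, 43, 131.
Circular molecule, 3 cuts → 3 fragments:
  29–43 → 15 bp
  44–131 → 88 bp
  132–135 then 1–28 → 4 + 28 = 32 bp
Sorted largest to smallest: 88, 32, 15 bp.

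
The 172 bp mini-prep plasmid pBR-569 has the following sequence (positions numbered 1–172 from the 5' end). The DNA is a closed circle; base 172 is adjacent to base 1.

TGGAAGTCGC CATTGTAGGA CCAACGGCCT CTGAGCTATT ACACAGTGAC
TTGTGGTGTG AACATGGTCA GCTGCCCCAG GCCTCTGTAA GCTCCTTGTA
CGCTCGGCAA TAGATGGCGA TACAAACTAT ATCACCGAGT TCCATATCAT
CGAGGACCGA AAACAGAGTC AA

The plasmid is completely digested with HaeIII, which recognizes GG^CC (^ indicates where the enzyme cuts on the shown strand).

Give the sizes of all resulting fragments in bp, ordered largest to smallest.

118, 54 bp

HaeIII sites (GGCC) start at positions 26, 80.
HaeIII cuts after base 2 of each site, so after positions 27, 81.
Circular molecule, 2 cuts → 2 fragments:
  28–81 → 54 bp
  82–172 then 1–27 → 91 + 27 = 118 bp
Sorted largest to smallest: 118, 54 bp.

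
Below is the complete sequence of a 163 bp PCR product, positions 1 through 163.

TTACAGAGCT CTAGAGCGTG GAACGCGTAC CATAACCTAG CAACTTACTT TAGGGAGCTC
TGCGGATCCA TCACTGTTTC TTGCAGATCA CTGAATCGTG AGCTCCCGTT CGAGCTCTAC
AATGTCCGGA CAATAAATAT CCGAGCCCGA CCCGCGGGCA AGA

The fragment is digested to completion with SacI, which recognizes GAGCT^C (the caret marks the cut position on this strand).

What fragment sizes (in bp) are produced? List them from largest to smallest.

SacI sites (GAGCTC) start at positions 6, 55, 100, 112.
SacI cuts after base 5 of each site (before the last base), so after positions 10, 59, 104, 116.
Linear molecule, 4 cuts → 5 fragments:
  1–10 → 10 bp
  11–59 → 49 bp
  60–104 → 45 bp
  105–116 → 12 bp
  117–163 → 47 bp
Sorted largest to smallest: 49, 47, 45, 12, 10 bp.

49, 47, 45, 12, 10 bp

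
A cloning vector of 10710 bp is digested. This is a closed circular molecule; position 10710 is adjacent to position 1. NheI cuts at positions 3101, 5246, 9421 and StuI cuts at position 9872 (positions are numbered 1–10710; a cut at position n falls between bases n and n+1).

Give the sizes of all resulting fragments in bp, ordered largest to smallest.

Combined cut positions (sorted): 3101, 5246, 9421, 9872.
Circular molecule, 4 cuts → 4 fragments:
  5246 − 3101 = 2145 bp
  9421 − 5246 = 4175 bp
  9872 − 9421 = 451 bp
  wrap: 10710 − 9872 + 3101 = 3939 bp
Sorted largest to smallest: 4175, 3939, 2145, 451 bp.

4175, 3939, 2145, 451 bp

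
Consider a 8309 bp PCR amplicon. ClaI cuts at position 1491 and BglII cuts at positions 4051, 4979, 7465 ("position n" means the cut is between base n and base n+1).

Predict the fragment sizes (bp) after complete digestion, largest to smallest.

Combined cut positions (sorted): 1491, 4051, 4979, 7465.
Linear molecule, 4 cuts → 5 fragments:
  1491 − 0 = 1491 bp
  4051 − 1491 = 2560 bp
  4979 − 4051 = 928 bp
  7465 − 4979 = 2486 bp
  8309 − 7465 = 844 bp
Sorted largest to smallest: 2560, 2486, 1491, 928, 844 bp.

2560, 2486, 1491, 928, 844 bp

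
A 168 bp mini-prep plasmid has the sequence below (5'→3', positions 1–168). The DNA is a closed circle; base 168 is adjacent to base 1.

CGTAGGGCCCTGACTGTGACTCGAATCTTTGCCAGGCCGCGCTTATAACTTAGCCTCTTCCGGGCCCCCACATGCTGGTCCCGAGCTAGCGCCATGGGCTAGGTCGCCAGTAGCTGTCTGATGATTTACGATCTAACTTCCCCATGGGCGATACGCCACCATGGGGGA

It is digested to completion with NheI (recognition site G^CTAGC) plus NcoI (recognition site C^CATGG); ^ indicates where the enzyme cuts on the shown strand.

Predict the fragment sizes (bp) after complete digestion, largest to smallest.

The NheI site (GCTAGC) starts at position 85.
NheI cuts after the first base of each site, so after position 85.
NcoI sites (CCATGG) start at positions 92, 142, 159.
NcoI cuts after the first base of each site, so after positions 92, 142, 159.
Combined cut positions: 85, 92, 142, 159.
Circular molecule, 4 cuts → 4 fragments:
  86–92 → 7 bp
  93–142 → 50 bp
  143–159 → 17 bp
  160–168 then 1–85 → 9 + 85 = 94 bp
Sorted largest to smallest: 94, 50, 17, 7 bp.

94, 50, 17, 7 bp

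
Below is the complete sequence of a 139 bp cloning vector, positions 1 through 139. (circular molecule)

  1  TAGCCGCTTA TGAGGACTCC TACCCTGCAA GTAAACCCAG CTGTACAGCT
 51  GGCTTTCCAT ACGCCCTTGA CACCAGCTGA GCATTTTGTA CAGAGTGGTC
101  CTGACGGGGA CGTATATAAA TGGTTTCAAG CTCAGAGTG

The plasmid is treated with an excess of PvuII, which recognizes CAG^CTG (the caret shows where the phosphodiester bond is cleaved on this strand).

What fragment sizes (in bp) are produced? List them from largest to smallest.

PvuII sites (CAGCTG) start at positions 38, 46, 74.
PvuII cuts after base 3 of each site, so after positions 40, 48, 76.
Circular molecule, 3 cuts → 3 fragments:
  41–48 → 8 bp
  49–76 → 28 bp
  77–139 then 1–40 → 63 + 40 = 103 bp
Sorted largest to smallest: 103, 28, 8 bp.

103, 28, 8 bp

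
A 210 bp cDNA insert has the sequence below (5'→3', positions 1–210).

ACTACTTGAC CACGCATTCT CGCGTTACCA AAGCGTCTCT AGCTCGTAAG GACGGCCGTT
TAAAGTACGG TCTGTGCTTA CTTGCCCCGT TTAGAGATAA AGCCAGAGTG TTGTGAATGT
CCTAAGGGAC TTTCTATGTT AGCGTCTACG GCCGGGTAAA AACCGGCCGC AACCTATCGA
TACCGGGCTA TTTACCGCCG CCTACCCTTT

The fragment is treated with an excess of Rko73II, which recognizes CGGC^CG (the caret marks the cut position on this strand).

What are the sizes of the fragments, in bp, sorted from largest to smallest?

96, 56, 43, 15 bp

Rko73II sites (CGGCCG) start at positions 53, 149, 164.
Rko73II cuts after base 4 of each site, so after positions 56, 152, 167.
Linear molecule, 3 cuts → 4 fragments:
  1–56 → 56 bp
  57–152 → 96 bp
  153–167 → 15 bp
  168–210 → 43 bp
Sorted largest to smallest: 96, 56, 43, 15 bp.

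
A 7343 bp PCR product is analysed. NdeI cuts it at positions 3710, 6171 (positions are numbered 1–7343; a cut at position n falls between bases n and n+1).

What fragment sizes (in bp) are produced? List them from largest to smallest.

Linear molecule, 2 cuts → 3 fragments:
  3710 − 0 = 3710 bp
  6171 − 3710 = 2461 bp
  7343 − 6171 = 1172 bp
Sorted largest to smallest: 3710, 2461, 1172 bp.

3710, 2461, 1172 bp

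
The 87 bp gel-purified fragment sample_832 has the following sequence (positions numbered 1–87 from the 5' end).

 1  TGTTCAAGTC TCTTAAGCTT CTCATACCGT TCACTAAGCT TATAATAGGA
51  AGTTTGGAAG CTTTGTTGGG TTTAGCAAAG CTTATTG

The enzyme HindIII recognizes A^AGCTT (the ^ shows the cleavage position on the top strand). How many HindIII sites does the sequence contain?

AAGCTT occurs starting at positions 15, 36, 58, 78.
HindIII cuts at 4 sites.

4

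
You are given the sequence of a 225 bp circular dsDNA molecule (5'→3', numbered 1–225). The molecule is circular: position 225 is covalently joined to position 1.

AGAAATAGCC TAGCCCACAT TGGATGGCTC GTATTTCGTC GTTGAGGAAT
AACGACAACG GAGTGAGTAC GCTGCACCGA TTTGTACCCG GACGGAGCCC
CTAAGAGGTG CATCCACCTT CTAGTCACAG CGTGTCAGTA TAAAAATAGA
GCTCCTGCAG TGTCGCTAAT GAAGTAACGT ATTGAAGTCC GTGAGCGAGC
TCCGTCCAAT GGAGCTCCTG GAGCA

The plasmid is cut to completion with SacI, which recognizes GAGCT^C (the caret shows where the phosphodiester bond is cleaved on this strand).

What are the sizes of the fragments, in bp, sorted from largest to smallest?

162, 48, 15 bp

SacI sites (GAGCTC) start at positions 149, 197, 212.
SacI cuts after base 5 of each site (before the last base), so after positions 153, 201, 216.
Circular molecule, 3 cuts → 3 fragments:
  154–201 → 48 bp
  202–216 → 15 bp
  217–225 then 1–153 → 9 + 153 = 162 bp
Sorted largest to smallest: 162, 48, 15 bp.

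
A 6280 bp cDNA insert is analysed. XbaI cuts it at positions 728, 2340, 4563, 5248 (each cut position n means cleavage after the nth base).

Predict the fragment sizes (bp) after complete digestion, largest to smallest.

Linear molecule, 4 cuts → 5 fragments:
  728 − 0 = 728 bp
  2340 − 728 = 1612 bp
  4563 − 2340 = 2223 bp
  5248 − 4563 = 685 bp
  6280 − 5248 = 1032 bp
Sorted largest to smallest: 2223, 1612, 1032, 728, 685 bp.

2223, 1612, 1032, 728, 685 bp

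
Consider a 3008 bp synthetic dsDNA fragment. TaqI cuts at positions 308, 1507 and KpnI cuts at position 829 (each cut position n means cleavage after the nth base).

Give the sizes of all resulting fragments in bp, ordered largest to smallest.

1501, 678, 521, 308 bp

Combined cut positions (sorted): 308, 829, 1507.
Linear molecule, 3 cuts → 4 fragments:
  308 − 0 = 308 bp
  829 − 308 = 521 bp
  1507 − 829 = 678 bp
  3008 − 1507 = 1501 bp
Sorted largest to smallest: 1501, 678, 521, 308 bp.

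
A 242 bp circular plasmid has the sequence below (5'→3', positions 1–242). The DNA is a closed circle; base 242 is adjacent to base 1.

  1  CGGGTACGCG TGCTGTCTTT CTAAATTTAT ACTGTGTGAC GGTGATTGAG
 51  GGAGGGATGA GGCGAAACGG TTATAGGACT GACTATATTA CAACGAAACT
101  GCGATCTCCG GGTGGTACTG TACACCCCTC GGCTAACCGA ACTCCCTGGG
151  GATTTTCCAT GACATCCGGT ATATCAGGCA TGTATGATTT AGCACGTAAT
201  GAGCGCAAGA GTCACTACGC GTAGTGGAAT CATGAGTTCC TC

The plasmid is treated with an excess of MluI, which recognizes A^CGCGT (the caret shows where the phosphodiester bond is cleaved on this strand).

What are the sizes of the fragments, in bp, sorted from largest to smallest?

MluI sites (ACGCGT) start at positions 6, 217.
MluI cuts after the first base of each site, so after positions 6, 217.
Circular molecule, 2 cuts → 2 fragments:
  7–217 → 211 bp
  218–242 then 1–6 → 25 + 6 = 31 bp
Sorted largest to smallest: 211, 31 bp.

211, 31 bp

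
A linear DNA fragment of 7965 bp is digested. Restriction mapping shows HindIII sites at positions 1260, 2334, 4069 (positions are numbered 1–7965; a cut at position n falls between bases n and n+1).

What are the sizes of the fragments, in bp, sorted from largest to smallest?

Linear molecule, 3 cuts → 4 fragments:
  1260 − 0 = 1260 bp
  2334 − 1260 = 1074 bp
  4069 − 2334 = 1735 bp
  7965 − 4069 = 3896 bp
Sorted largest to smallest: 3896, 1735, 1260, 1074 bp.

3896, 1735, 1260, 1074 bp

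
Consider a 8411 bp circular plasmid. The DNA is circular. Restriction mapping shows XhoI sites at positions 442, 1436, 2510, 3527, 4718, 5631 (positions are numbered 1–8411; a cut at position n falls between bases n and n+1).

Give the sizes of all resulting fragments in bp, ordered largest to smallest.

3222, 1191, 1074, 1017, 994, 913 bp

Circular molecule, 6 cuts → 6 fragments:
  1436 − 442 = 994 bp
  2510 − 1436 = 1074 bp
  3527 − 2510 = 1017 bp
  4718 − 3527 = 1191 bp
  5631 − 4718 = 913 bp
  wrap: 8411 − 5631 + 442 = 3222 bp
Sorted largest to smallest: 3222, 1191, 1074, 1017, 994, 913 bp.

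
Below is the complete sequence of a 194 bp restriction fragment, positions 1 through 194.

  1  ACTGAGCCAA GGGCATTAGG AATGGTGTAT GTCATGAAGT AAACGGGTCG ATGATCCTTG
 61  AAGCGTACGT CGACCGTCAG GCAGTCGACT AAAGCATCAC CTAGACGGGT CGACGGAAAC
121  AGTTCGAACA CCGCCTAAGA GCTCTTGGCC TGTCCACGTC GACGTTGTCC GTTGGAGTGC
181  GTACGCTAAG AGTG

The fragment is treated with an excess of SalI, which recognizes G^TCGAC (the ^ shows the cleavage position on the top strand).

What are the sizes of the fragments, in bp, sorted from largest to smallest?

SalI sites (GTCGAC) start at positions 69, 84, 109, 158.
SalI cuts after the first base of each site, so after positions 69, 84, 109, 158.
Linear molecule, 4 cuts → 5 fragments:
  1–69 → 69 bp
  70–84 → 15 bp
  85–109 → 25 bp
  110–158 → 49 bp
  159–194 → 36 bp
Sorted largest to smallest: 69, 49, 36, 25, 15 bp.

69, 49, 36, 25, 15 bp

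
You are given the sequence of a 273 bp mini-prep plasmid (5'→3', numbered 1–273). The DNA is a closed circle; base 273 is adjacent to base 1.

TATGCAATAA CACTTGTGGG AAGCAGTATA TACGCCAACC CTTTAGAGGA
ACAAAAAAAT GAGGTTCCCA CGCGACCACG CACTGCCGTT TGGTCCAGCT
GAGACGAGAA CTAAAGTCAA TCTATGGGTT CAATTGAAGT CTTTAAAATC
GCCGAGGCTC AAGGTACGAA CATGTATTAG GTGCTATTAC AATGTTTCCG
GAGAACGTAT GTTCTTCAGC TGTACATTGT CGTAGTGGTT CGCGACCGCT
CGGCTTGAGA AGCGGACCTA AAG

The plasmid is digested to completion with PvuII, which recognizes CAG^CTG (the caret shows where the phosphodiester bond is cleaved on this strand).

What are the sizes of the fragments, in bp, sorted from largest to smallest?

152, 121 bp

PvuII sites (CAGCTG) start at positions 96, 217.
PvuII cuts after base 3 of each site, so after positions 98, 219.
Circular molecule, 2 cuts → 2 fragments:
  99–219 → 121 bp
  220–273 then 1–98 → 54 + 98 = 152 bp
Sorted largest to smallest: 152, 121 bp.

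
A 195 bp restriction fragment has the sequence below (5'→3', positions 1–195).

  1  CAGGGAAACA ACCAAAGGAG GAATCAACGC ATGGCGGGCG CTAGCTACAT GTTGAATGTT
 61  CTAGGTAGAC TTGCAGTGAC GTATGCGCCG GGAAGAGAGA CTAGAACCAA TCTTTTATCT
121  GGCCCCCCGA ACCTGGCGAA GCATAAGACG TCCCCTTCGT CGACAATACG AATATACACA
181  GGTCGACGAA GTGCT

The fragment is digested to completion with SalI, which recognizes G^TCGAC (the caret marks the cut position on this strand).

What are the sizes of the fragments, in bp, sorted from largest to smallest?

SalI sites (GTCGAC) start at positions 159, 182.
SalI cuts after the first base of each site, so after positions 159, 182.
Linear molecule, 2 cuts → 3 fragments:
  1–159 → 159 bp
  160–182 → 23 bp
  183–195 → 13 bp
Sorted largest to smallest: 159, 23, 13 bp.

159, 23, 13 bp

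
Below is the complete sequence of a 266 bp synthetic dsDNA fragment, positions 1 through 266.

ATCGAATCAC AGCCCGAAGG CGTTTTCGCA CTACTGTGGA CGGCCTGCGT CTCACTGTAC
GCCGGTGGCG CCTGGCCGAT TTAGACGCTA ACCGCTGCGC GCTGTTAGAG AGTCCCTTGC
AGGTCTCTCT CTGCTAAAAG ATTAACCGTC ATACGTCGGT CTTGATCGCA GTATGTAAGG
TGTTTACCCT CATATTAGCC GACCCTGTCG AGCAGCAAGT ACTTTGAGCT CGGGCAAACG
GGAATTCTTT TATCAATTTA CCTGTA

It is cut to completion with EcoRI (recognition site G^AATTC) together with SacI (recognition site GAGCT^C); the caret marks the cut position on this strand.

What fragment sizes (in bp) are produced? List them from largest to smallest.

230, 24, 12 bp

The EcoRI site (GAATTC) starts at position 242.
EcoRI cuts after the first base of each site, so after position 242.
The SacI site (GAGCTC) starts at position 226.
SacI cuts after base 5 of each site (before the last base), so after position 230.
Combined cut positions: 230, 242.
Linear molecule, 2 cuts → 3 fragments:
  1–230 → 230 bp
  231–242 → 12 bp
  243–266 → 24 bp
Sorted largest to smallest: 230, 24, 12 bp.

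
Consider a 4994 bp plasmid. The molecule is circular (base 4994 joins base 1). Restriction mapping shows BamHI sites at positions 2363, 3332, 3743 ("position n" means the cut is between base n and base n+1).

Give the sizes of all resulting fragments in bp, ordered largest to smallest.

3614, 969, 411 bp

Circular molecule, 3 cuts → 3 fragments:
  3332 − 2363 = 969 bp
  3743 − 3332 = 411 bp
  wrap: 4994 − 3743 + 2363 = 3614 bp
Sorted largest to smallest: 3614, 969, 411 bp.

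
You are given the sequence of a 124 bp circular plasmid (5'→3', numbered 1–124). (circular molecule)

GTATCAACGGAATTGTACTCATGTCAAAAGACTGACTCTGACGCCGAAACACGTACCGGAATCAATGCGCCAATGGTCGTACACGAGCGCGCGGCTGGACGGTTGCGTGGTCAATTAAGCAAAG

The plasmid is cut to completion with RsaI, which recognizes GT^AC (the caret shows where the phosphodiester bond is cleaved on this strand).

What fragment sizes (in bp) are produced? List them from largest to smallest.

60, 38, 26 bp

RsaI sites (GTAC) start at positions 15, 53, 79.
RsaI cuts after base 2 of each site, so after positions 16, 54, 80.
Circular molecule, 3 cuts → 3 fragments:
  17–54 → 38 bp
  55–80 → 26 bp
  81–124 then 1–16 → 44 + 16 = 60 bp
Sorted largest to smallest: 60, 38, 26 bp.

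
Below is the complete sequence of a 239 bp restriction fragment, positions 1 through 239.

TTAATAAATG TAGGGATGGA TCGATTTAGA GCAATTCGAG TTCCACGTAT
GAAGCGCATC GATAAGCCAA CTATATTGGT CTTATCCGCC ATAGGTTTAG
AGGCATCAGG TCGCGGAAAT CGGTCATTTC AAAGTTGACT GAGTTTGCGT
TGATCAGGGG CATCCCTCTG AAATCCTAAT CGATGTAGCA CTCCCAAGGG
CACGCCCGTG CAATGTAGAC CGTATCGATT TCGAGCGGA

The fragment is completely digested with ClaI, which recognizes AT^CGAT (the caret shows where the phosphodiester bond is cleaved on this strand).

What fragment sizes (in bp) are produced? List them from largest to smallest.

121, 45, 38, 21, 14 bp

ClaI sites (ATCGAT) start at positions 20, 58, 179, 224.
ClaI cuts after base 2 of each site, so after positions 21, 59, 180, 225.
Linear molecule, 4 cuts → 5 fragments:
  1–21 → 21 bp
  22–59 → 38 bp
  60–180 → 121 bp
  181–225 → 45 bp
  226–239 → 14 bp
Sorted largest to smallest: 121, 45, 38, 21, 14 bp.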